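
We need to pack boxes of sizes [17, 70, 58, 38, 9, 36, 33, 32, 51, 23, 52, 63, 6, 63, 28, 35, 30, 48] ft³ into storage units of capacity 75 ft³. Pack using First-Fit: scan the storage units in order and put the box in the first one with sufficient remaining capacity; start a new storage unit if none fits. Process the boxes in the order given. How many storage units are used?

17 ft³ → storage unit 1 (remaining 58 ft³)
70 ft³ → storage unit 2 (remaining 5 ft³)
58 ft³ → storage unit 1 (remaining 0 ft³)
38 ft³ → storage unit 3 (remaining 37 ft³)
9 ft³ → storage unit 3 (remaining 28 ft³)
36 ft³ → storage unit 4 (remaining 39 ft³)
33 ft³ → storage unit 4 (remaining 6 ft³)
32 ft³ → storage unit 5 (remaining 43 ft³)
51 ft³ → storage unit 6 (remaining 24 ft³)
23 ft³ → storage unit 3 (remaining 5 ft³)
52 ft³ → storage unit 7 (remaining 23 ft³)
63 ft³ → storage unit 8 (remaining 12 ft³)
6 ft³ → storage unit 4 (remaining 0 ft³)
63 ft³ → storage unit 9 (remaining 12 ft³)
28 ft³ → storage unit 5 (remaining 15 ft³)
35 ft³ → storage unit 10 (remaining 40 ft³)
30 ft³ → storage unit 10 (remaining 10 ft³)
48 ft³ → storage unit 11 (remaining 27 ft³)

11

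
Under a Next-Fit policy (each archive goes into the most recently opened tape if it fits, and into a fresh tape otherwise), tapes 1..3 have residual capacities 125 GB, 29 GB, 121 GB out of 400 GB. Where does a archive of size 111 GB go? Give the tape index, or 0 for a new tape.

Next-Fit only looks at tape 3, which has 121 GB free.
111 GB fits there.

3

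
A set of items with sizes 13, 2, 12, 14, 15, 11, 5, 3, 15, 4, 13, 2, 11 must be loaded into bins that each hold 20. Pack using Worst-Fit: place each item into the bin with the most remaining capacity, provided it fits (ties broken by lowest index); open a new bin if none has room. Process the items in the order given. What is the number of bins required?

13 → bin 1 (remaining 7)
2 → bin 1 (remaining 5)
12 → bin 2 (remaining 8)
14 → bin 3 (remaining 6)
15 → bin 4 (remaining 5)
11 → bin 5 (remaining 9)
5 → bin 5 (remaining 4)
3 → bin 2 (remaining 5)
15 → bin 6 (remaining 5)
4 → bin 3 (remaining 2)
13 → bin 7 (remaining 7)
2 → bin 7 (remaining 5)
11 → bin 8 (remaining 9)

8 bins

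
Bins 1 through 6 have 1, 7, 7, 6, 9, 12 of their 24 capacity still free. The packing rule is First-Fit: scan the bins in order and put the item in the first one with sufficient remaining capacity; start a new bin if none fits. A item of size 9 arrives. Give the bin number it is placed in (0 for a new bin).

5

Bins with room: bin 5 (9), bin 6 (12).
The first with room is bin 5.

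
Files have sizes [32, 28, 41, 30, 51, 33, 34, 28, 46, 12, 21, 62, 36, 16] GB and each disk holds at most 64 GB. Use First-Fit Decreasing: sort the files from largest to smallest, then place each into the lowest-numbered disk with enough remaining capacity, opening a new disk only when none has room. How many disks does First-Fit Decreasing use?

8

Sorted descending: 62, 51, 46, 41, 36, 34, 33, 32, 30, 28, 28, 21, 16, 12.
Put 62 GB in disk 1; 2 GB remain.
Put 51 GB in disk 2; 13 GB remain.
Put 46 GB in disk 3; 18 GB remain.
Put 41 GB in disk 4; 23 GB remain.
Put 36 GB in disk 5; 28 GB remain.
Put 34 GB in disk 6; 30 GB remain.
Put 33 GB in disk 7; 31 GB remain.
Put 32 GB in disk 8; 32 GB remain.
Put 30 GB in disk 6; 0 GB remain.
Put 28 GB in disk 5; 0 GB remain.
Put 28 GB in disk 7; 3 GB remain.
Put 21 GB in disk 4; 2 GB remain.
Put 16 GB in disk 3; 2 GB remain.
Put 12 GB in disk 2; 1 GB remain.
Final disks: [62] [51,12] [46,16] [41,21] [36,28] [34,30] [33,28] [32].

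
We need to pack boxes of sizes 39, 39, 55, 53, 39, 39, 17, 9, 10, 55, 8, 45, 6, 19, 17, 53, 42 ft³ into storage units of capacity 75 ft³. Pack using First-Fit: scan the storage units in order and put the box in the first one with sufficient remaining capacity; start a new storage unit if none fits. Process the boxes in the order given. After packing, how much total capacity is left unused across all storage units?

205

Put 39 ft³ in storage unit 1; 36 ft³ remain.
Put 39 ft³ in storage unit 2; 36 ft³ remain.
Put 55 ft³ in storage unit 3; 20 ft³ remain.
Put 53 ft³ in storage unit 4; 22 ft³ remain.
Put 39 ft³ in storage unit 5; 36 ft³ remain.
Put 39 ft³ in storage unit 6; 36 ft³ remain.
Put 17 ft³ in storage unit 1; 19 ft³ remain.
Put 9 ft³ in storage unit 1; 10 ft³ remain.
Put 10 ft³ in storage unit 1; 0 ft³ remain.
Put 55 ft³ in storage unit 7; 20 ft³ remain.
Put 8 ft³ in storage unit 2; 28 ft³ remain.
Put 45 ft³ in storage unit 8; 30 ft³ remain.
Put 6 ft³ in storage unit 2; 22 ft³ remain.
Put 19 ft³ in storage unit 2; 3 ft³ remain.
Put 17 ft³ in storage unit 3; 3 ft³ remain.
Put 53 ft³ in storage unit 9; 22 ft³ remain.
Put 42 ft³ in storage unit 10; 33 ft³ remain.
10 storage units × 75 ft³ = 750 ft³; used 545 ft³; unused 205 ft³.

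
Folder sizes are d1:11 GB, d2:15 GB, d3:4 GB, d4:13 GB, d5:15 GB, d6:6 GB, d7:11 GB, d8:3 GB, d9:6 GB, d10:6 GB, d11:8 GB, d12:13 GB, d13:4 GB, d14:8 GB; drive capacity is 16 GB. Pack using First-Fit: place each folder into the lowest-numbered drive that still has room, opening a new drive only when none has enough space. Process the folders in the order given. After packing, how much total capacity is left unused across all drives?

drive 1: place d1 (11 GB), 5 GB left
drive 2: place d2 (15 GB), 1 GB left
drive 1: place d3 (4 GB), 1 GB left
drive 3: place d4 (13 GB), 3 GB left
drive 4: place d5 (15 GB), 1 GB left
drive 5: place d6 (6 GB), 10 GB left
drive 6: place d7 (11 GB), 5 GB left
drive 3: place d8 (3 GB), 0 GB left
drive 5: place d9 (6 GB), 4 GB left
drive 7: place d10 (6 GB), 10 GB left
drive 7: place d11 (8 GB), 2 GB left
drive 8: place d12 (13 GB), 3 GB left
drive 5: place d13 (4 GB), 0 GB left
drive 9: place d14 (8 GB), 8 GB left
9 drives × 16 GB = 144 GB; used 123 GB; unused 21 GB.

21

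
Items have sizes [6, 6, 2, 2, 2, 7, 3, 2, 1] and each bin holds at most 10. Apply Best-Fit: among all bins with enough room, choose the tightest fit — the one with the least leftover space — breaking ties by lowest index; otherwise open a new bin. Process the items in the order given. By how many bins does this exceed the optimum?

Best-Fit: [6,2,2] [6,2,2] [7,3] [1] → 4 bins.
Total size 31; any packing needs at least ⌈31/10⌉ = 4 bins.
So 4 is already optimal.

0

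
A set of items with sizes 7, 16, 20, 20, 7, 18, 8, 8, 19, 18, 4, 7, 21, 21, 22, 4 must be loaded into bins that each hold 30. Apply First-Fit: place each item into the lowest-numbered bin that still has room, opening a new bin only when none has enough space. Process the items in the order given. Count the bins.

9

Put 7 in bin 1; 23 remain.
Put 16 in bin 1; 7 remain.
Put 20 in bin 2; 10 remain.
Put 20 in bin 3; 10 remain.
Put 7 in bin 1; 0 remain.
Put 18 in bin 4; 12 remain.
Put 8 in bin 2; 2 remain.
Put 8 in bin 3; 2 remain.
Put 19 in bin 5; 11 remain.
Put 18 in bin 6; 12 remain.
Put 4 in bin 4; 8 remain.
Put 7 in bin 4; 1 remain.
Put 21 in bin 7; 9 remain.
Put 21 in bin 8; 9 remain.
Put 22 in bin 9; 8 remain.
Put 4 in bin 5; 7 remain.
Final bins: [7,16,7] [20,8] [20,8] [18,4,7] [19,4] [18] [21] [21] [22].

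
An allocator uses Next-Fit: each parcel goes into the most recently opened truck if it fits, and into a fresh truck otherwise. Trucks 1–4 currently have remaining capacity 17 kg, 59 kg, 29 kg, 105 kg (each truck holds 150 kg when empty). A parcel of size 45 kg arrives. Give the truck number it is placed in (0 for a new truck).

Next-Fit only looks at truck 4, which has 105 kg free.
45 kg fits there.

4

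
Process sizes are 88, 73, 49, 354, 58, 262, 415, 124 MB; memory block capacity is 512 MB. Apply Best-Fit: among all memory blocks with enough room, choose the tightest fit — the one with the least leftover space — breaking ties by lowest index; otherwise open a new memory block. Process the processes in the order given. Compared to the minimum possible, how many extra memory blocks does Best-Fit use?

1

Best-Fit: [88,73,49,262] [354,58] [415] [124] → 4 memory blocks.
Total size 1423 MB; any packing needs at least ⌈1423/512⌉ = 3 memory blocks.
An optimal packing achieves that bound: [415,88] [354,124] [262,73,58,49] → 3 memory blocks.
Excess: 4 − 3 = 1.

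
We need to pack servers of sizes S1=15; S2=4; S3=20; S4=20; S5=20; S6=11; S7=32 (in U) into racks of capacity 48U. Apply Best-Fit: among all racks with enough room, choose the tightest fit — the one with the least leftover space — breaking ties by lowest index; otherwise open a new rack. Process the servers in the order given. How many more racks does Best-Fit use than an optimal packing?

0

Best-Fit: [15,4,20] [20,20] [11,32] → 3 racks.
Total size 122U; any packing needs at least ⌈122/48⌉ = 3 racks.
So 3 is already optimal.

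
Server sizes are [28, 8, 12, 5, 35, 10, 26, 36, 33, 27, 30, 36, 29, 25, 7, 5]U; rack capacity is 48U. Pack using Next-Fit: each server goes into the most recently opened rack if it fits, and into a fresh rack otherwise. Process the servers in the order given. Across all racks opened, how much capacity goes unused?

rack 1: place 28U, 20U left
rack 1: place 8U, 12U left
rack 1: place 12U, 0U left
rack 2: place 5U, 43U left
rack 2: place 35U, 8U left
rack 3: place 10U, 38U left
rack 3: place 26U, 12U left
rack 4: place 36U, 12U left
rack 5: place 33U, 15U left
rack 6: place 27U, 21U left
rack 7: place 30U, 18U left
rack 8: place 36U, 12U left
rack 9: place 29U, 19U left
rack 10: place 25U, 23U left
rack 10: place 7U, 16U left
rack 10: place 5U, 11U left
10 racks × 48U = 480U; used 352U; unused 128U.

128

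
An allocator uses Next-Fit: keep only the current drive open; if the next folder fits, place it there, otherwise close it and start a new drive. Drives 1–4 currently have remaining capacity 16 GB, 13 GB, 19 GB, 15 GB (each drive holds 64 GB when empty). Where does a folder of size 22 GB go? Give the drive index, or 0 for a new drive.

Next-Fit only looks at drive 4, which has 15 GB free.
22 GB does not fit, so a new drive is opened.

0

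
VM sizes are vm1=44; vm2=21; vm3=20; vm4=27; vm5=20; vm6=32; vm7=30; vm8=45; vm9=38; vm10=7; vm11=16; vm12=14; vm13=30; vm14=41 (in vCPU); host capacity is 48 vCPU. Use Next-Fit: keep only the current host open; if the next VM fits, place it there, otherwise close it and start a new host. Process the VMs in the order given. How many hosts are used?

10

Put vm1 (44 vCPU) in host 1; 4 vCPU remain.
Put vm2 (21 vCPU) in host 2; 27 vCPU remain.
Put vm3 (20 vCPU) in host 2; 7 vCPU remain.
Put vm4 (27 vCPU) in host 3; 21 vCPU remain.
Put vm5 (20 vCPU) in host 3; 1 vCPU remain.
Put vm6 (32 vCPU) in host 4; 16 vCPU remain.
Put vm7 (30 vCPU) in host 5; 18 vCPU remain.
Put vm8 (45 vCPU) in host 6; 3 vCPU remain.
Put vm9 (38 vCPU) in host 7; 10 vCPU remain.
Put vm10 (7 vCPU) in host 7; 3 vCPU remain.
Put vm11 (16 vCPU) in host 8; 32 vCPU remain.
Put vm12 (14 vCPU) in host 8; 18 vCPU remain.
Put vm13 (30 vCPU) in host 9; 18 vCPU remain.
Put vm14 (41 vCPU) in host 10; 7 vCPU remain.
Final hosts: [44] [21,20] [27,20] [32] [30] [45] [38,7] [16,14] [30] [41].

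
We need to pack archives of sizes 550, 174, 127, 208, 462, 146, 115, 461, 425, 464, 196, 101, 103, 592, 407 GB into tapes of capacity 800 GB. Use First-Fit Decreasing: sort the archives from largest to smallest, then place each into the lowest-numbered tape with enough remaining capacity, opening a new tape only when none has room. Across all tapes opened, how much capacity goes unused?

1069

Sorted descending: 592, 550, 464, 462, 461, 425, 407, 208, 196, 174, 146, 127, 115, 103, 101.
tape 1: place 592 GB, 208 GB left
tape 2: place 550 GB, 250 GB left
tape 3: place 464 GB, 336 GB left
tape 4: place 462 GB, 338 GB left
tape 5: place 461 GB, 339 GB left
tape 6: place 425 GB, 375 GB left
tape 7: place 407 GB, 393 GB left
tape 1: place 208 GB, 0 GB left
tape 2: place 196 GB, 54 GB left
tape 3: place 174 GB, 162 GB left
tape 3: place 146 GB, 16 GB left
tape 4: place 127 GB, 211 GB left
tape 4: place 115 GB, 96 GB left
tape 5: place 103 GB, 236 GB left
tape 5: place 101 GB, 135 GB left
7 tapes × 800 GB = 5600 GB; used 4531 GB; unused 1069 GB.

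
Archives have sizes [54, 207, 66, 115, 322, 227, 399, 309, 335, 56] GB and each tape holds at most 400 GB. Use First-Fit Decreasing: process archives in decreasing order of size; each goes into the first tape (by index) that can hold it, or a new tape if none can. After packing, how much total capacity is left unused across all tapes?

Sorted descending: 399, 335, 322, 309, 227, 207, 115, 66, 56, 54.
tape 1: place 399 GB, 1 GB left
tape 2: place 335 GB, 65 GB left
tape 3: place 322 GB, 78 GB left
tape 4: place 309 GB, 91 GB left
tape 5: place 227 GB, 173 GB left
tape 6: place 207 GB, 193 GB left
tape 5: place 115 GB, 58 GB left
tape 3: place 66 GB, 12 GB left
tape 2: place 56 GB, 9 GB left
tape 4: place 54 GB, 37 GB left
6 tapes × 400 GB = 2400 GB; used 2090 GB; unused 310 GB.

310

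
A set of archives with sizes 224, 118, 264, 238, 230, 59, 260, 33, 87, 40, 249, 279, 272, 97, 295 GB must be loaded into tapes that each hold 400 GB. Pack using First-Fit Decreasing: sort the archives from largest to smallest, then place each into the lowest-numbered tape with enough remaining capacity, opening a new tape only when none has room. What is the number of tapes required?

Sorted descending: 295, 279, 272, 264, 260, 249, 238, 230, 224, 118, 97, 87, 59, 40, 33.
295 GB → tape 1 (remaining 105 GB)
279 GB → tape 2 (remaining 121 GB)
272 GB → tape 3 (remaining 128 GB)
264 GB → tape 4 (remaining 136 GB)
260 GB → tape 5 (remaining 140 GB)
249 GB → tape 6 (remaining 151 GB)
238 GB → tape 7 (remaining 162 GB)
230 GB → tape 8 (remaining 170 GB)
224 GB → tape 9 (remaining 176 GB)
118 GB → tape 2 (remaining 3 GB)
97 GB → tape 1 (remaining 8 GB)
87 GB → tape 3 (remaining 41 GB)
59 GB → tape 4 (remaining 77 GB)
40 GB → tape 3 (remaining 1 GB)
33 GB → tape 4 (remaining 44 GB)
Final tapes: [295,97] [279,118] [272,87,40] [264,59,33] [260] [249] [238] [230] [224].

9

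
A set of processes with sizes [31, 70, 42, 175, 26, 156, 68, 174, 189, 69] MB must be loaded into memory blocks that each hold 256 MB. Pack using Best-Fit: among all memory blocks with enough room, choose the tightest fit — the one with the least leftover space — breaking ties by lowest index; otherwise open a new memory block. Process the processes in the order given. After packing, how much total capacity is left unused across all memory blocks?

280

memory block 1: place 31 MB, 225 MB left
memory block 1: place 70 MB, 155 MB left
memory block 1: place 42 MB, 113 MB left
memory block 2: place 175 MB, 81 MB left
memory block 2: place 26 MB, 55 MB left
memory block 3: place 156 MB, 100 MB left
memory block 3: place 68 MB, 32 MB left
memory block 4: place 174 MB, 82 MB left
memory block 5: place 189 MB, 67 MB left
memory block 4: place 69 MB, 13 MB left
5 memory blocks × 256 MB = 1280 MB; used 1000 MB; unused 280 MB.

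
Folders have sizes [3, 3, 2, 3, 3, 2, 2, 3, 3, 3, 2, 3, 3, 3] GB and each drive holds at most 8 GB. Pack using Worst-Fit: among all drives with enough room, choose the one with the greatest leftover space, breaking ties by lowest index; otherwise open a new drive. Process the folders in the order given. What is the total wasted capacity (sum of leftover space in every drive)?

3 GB → drive 1 (remaining 5 GB)
3 GB → drive 1 (remaining 2 GB)
2 GB → drive 1 (remaining 0 GB)
3 GB → drive 2 (remaining 5 GB)
3 GB → drive 2 (remaining 2 GB)
2 GB → drive 2 (remaining 0 GB)
2 GB → drive 3 (remaining 6 GB)
3 GB → drive 3 (remaining 3 GB)
3 GB → drive 3 (remaining 0 GB)
3 GB → drive 4 (remaining 5 GB)
2 GB → drive 4 (remaining 3 GB)
3 GB → drive 4 (remaining 0 GB)
3 GB → drive 5 (remaining 5 GB)
3 GB → drive 5 (remaining 2 GB)
5 drives × 8 GB = 40 GB; used 38 GB; unused 2 GB.

2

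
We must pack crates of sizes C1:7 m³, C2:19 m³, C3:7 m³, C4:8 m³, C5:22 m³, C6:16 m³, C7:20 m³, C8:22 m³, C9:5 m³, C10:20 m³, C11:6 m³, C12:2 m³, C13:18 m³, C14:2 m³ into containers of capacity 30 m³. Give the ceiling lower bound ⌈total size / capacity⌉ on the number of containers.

Total size = 7 + 19 + 7 + 8 + 22 + 16 + 20 + 22 + 5 + 20 + 6 + 2 + 18 + 2 = 174 m³.
⌈174 / 30⌉ = 6.

6 containers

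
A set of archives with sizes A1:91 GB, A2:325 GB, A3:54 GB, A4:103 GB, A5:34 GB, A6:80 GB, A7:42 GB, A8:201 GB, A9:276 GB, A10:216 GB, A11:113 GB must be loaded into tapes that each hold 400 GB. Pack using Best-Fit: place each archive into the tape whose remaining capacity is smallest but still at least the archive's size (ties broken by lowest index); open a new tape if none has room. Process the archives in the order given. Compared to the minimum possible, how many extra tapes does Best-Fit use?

1

Best-Fit: [91,103,34,80,42] [325,54] [201] [276,113] [216] → 5 tapes.
Total size 1535 GB; any packing needs at least ⌈1535/400⌉ = 4 tapes.
An optimal packing achieves that bound: [325,54] [276,113] [216,103,80] [201,91,42,34] → 4 tapes.
Excess: 5 − 4 = 1.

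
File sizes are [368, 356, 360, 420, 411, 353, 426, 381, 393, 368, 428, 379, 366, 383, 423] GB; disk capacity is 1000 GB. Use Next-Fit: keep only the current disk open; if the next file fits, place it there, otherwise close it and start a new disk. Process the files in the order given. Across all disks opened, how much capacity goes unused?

2185

disk 1: place 368 GB, 632 GB left
disk 1: place 356 GB, 276 GB left
disk 2: place 360 GB, 640 GB left
disk 2: place 420 GB, 220 GB left
disk 3: place 411 GB, 589 GB left
disk 3: place 353 GB, 236 GB left
disk 4: place 426 GB, 574 GB left
disk 4: place 381 GB, 193 GB left
disk 5: place 393 GB, 607 GB left
disk 5: place 368 GB, 239 GB left
disk 6: place 428 GB, 572 GB left
disk 6: place 379 GB, 193 GB left
disk 7: place 366 GB, 634 GB left
disk 7: place 383 GB, 251 GB left
disk 8: place 423 GB, 577 GB left
8 disks × 1000 GB = 8000 GB; used 5815 GB; unused 2185 GB.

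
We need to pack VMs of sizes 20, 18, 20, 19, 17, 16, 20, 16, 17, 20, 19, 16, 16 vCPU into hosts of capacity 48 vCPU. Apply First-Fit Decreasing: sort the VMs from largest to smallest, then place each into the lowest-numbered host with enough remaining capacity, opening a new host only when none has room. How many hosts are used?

Sorted descending: 20, 20, 20, 20, 19, 19, 18, 17, 17, 16, 16, 16, 16.
20 vCPU → host 1 (remaining 28 vCPU)
20 vCPU → host 1 (remaining 8 vCPU)
20 vCPU → host 2 (remaining 28 vCPU)
20 vCPU → host 2 (remaining 8 vCPU)
19 vCPU → host 3 (remaining 29 vCPU)
19 vCPU → host 3 (remaining 10 vCPU)
18 vCPU → host 4 (remaining 30 vCPU)
17 vCPU → host 4 (remaining 13 vCPU)
17 vCPU → host 5 (remaining 31 vCPU)
16 vCPU → host 5 (remaining 15 vCPU)
16 vCPU → host 6 (remaining 32 vCPU)
16 vCPU → host 6 (remaining 16 vCPU)
16 vCPU → host 6 (remaining 0 vCPU)
Final hosts: [20,20] [20,20] [19,19] [18,17] [17,16] [16,16,16].

6 hosts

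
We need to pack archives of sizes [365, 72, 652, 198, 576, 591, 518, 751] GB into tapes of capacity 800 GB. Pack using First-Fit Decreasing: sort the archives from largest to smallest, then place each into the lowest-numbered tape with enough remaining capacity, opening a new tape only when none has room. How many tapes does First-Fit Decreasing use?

6

Sorted descending: 751, 652, 591, 576, 518, 365, 198, 72.
751 GB → tape 1 (remaining 49 GB)
652 GB → tape 2 (remaining 148 GB)
591 GB → tape 3 (remaining 209 GB)
576 GB → tape 4 (remaining 224 GB)
518 GB → tape 5 (remaining 282 GB)
365 GB → tape 6 (remaining 435 GB)
198 GB → tape 3 (remaining 11 GB)
72 GB → tape 2 (remaining 76 GB)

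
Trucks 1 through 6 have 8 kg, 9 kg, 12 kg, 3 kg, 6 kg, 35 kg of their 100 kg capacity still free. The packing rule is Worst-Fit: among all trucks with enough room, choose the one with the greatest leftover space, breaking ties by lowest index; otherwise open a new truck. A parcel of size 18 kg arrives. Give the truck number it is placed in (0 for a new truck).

Trucks with room: truck 6 (35 kg).
Most room is truck 6 with 35 kg free.

6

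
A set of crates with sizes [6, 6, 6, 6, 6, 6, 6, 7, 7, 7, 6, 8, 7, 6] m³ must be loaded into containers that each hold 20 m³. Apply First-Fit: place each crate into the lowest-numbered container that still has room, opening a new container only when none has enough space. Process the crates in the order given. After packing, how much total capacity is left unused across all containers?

10

6 m³ → container 1 (remaining 14 m³)
6 m³ → container 1 (remaining 8 m³)
6 m³ → container 1 (remaining 2 m³)
6 m³ → container 2 (remaining 14 m³)
6 m³ → container 2 (remaining 8 m³)
6 m³ → container 2 (remaining 2 m³)
6 m³ → container 3 (remaining 14 m³)
7 m³ → container 3 (remaining 7 m³)
7 m³ → container 3 (remaining 0 m³)
7 m³ → container 4 (remaining 13 m³)
6 m³ → container 4 (remaining 7 m³)
8 m³ → container 5 (remaining 12 m³)
7 m³ → container 4 (remaining 0 m³)
6 m³ → container 5 (remaining 6 m³)
5 containers × 20 m³ = 100 m³; used 90 m³; unused 10 m³.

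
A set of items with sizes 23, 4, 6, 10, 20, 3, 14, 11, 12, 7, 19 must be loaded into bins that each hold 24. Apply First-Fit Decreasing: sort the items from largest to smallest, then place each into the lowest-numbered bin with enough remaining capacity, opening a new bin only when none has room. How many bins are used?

6 bins

Sorted descending: 23, 20, 19, 14, 12, 11, 10, 7, 6, 4, 3.
Put 23 in bin 1; 1 remain.
Put 20 in bin 2; 4 remain.
Put 19 in bin 3; 5 remain.
Put 14 in bin 4; 10 remain.
Put 12 in bin 5; 12 remain.
Put 11 in bin 5; 1 remain.
Put 10 in bin 4; 0 remain.
Put 7 in bin 6; 17 remain.
Put 6 in bin 6; 11 remain.
Put 4 in bin 2; 0 remain.
Put 3 in bin 3; 2 remain.
Final bins: [23] [20,4] [19,3] [14,10] [12,11] [7,6].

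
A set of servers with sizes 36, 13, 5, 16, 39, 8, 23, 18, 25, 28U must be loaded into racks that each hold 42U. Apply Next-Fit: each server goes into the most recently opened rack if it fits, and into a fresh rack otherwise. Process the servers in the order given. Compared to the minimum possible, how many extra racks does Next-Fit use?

1

Next-Fit: [36] [13,5,16] [39] [8,23] [18] [25] [28] → 7 racks.
Total size 211U; any packing needs at least ⌈211/42⌉ = 6 racks.
An optimal packing achieves that bound: [39] [36,5] [28,13] [25,16] [23,18] [8] → 6 racks.
Excess: 7 − 6 = 1.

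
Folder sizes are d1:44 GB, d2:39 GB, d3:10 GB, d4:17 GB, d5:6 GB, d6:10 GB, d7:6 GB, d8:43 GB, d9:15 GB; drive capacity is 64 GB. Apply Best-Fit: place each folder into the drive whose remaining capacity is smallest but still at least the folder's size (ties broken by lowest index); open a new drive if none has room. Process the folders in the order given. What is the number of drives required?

Put d1 (44 GB) in drive 1; 20 GB remain.
Put d2 (39 GB) in drive 2; 25 GB remain.
Put d3 (10 GB) in drive 1; 10 GB remain.
Put d4 (17 GB) in drive 2; 8 GB remain.
Put d5 (6 GB) in drive 2; 2 GB remain.
Put d6 (10 GB) in drive 1; 0 GB remain.
Put d7 (6 GB) in drive 3; 58 GB remain.
Put d8 (43 GB) in drive 3; 15 GB remain.
Put d9 (15 GB) in drive 3; 0 GB remain.
Final drives: [44,10,10] [39,17,6] [6,43,15].

3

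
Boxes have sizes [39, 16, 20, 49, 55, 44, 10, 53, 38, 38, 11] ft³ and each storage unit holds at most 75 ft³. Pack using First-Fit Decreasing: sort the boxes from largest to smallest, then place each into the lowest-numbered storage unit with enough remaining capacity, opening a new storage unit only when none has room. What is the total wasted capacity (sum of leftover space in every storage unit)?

Sorted descending: 55, 53, 49, 44, 39, 38, 38, 20, 16, 11, 10.
Put 55 ft³ in storage unit 1; 20 ft³ remain.
Put 53 ft³ in storage unit 2; 22 ft³ remain.
Put 49 ft³ in storage unit 3; 26 ft³ remain.
Put 44 ft³ in storage unit 4; 31 ft³ remain.
Put 39 ft³ in storage unit 5; 36 ft³ remain.
Put 38 ft³ in storage unit 6; 37 ft³ remain.
Put 38 ft³ in storage unit 7; 37 ft³ remain.
Put 20 ft³ in storage unit 1; 0 ft³ remain.
Put 16 ft³ in storage unit 2; 6 ft³ remain.
Put 11 ft³ in storage unit 3; 15 ft³ remain.
Put 10 ft³ in storage unit 3; 5 ft³ remain.
7 storage units × 75 ft³ = 525 ft³; used 373 ft³; unused 152 ft³.

152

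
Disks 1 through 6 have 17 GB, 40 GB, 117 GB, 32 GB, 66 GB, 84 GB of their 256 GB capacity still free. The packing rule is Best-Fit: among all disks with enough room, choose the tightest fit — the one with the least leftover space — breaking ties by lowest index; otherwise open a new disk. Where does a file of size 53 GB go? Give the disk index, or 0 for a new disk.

Disks with room: disk 3 (117 GB), disk 5 (66 GB), disk 6 (84 GB).
Tightest fit is disk 5 with 66 GB free.

5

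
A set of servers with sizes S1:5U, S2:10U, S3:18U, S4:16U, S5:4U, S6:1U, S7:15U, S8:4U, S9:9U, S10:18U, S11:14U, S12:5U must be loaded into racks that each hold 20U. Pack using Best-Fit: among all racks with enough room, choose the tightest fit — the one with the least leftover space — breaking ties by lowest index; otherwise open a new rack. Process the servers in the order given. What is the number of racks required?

Put S1 (5U) in rack 1; 15U remain.
Put S2 (10U) in rack 1; 5U remain.
Put S3 (18U) in rack 2; 2U remain.
Put S4 (16U) in rack 3; 4U remain.
Put S5 (4U) in rack 3; 0U remain.
Put S6 (1U) in rack 2; 1U remain.
Put S7 (15U) in rack 4; 5U remain.
Put S8 (4U) in rack 1; 1U remain.
Put S9 (9U) in rack 5; 11U remain.
Put S10 (18U) in rack 6; 2U remain.
Put S11 (14U) in rack 7; 6U remain.
Put S12 (5U) in rack 4; 0U remain.

7 racks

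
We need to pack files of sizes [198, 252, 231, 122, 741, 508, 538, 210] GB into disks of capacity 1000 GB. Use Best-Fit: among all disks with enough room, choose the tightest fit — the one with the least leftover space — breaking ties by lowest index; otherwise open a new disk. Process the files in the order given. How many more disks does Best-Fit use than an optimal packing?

1

Best-Fit: [198,252,231,122] [741,210] [508] [538] → 4 disks.
Total size 2800 GB; any packing needs at least ⌈2800/1000⌉ = 3 disks.
An optimal packing achieves that bound: [741,252] [538,231,210] [508,198,122] → 3 disks.
Excess: 4 − 3 = 1.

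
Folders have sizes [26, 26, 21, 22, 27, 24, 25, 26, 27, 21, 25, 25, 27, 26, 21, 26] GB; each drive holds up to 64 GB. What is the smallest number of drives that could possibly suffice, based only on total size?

Total size = 26 + 26 + 21 + 22 + 27 + 24 + 25 + 26 + 27 + 21 + 25 + 25 + 27 + 26 + 21 + 26 = 395 GB.
⌈395 / 64⌉ = 7.

7 drives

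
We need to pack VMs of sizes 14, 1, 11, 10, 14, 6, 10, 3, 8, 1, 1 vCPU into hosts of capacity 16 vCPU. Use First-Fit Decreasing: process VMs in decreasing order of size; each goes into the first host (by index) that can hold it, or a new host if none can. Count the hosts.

Sorted descending: 14, 14, 11, 10, 10, 8, 6, 3, 1, 1, 1.
host 1: place 14 vCPU, 2 vCPU left
host 2: place 14 vCPU, 2 vCPU left
host 3: place 11 vCPU, 5 vCPU left
host 4: place 10 vCPU, 6 vCPU left
host 5: place 10 vCPU, 6 vCPU left
host 6: place 8 vCPU, 8 vCPU left
host 4: place 6 vCPU, 0 vCPU left
host 3: place 3 vCPU, 2 vCPU left
host 1: place 1 vCPU, 1 vCPU left
host 1: place 1 vCPU, 0 vCPU left
host 2: place 1 vCPU, 1 vCPU left
Final hosts: [14,1,1] [14,1] [11,3] [10,6] [10] [8].

6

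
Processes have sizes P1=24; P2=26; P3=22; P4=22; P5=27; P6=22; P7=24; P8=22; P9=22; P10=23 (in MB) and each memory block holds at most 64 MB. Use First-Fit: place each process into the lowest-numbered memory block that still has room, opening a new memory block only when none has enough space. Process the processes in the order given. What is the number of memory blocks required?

P1 (24 MB) → memory block 1 (remaining 40 MB)
P2 (26 MB) → memory block 1 (remaining 14 MB)
P3 (22 MB) → memory block 2 (remaining 42 MB)
P4 (22 MB) → memory block 2 (remaining 20 MB)
P5 (27 MB) → memory block 3 (remaining 37 MB)
P6 (22 MB) → memory block 3 (remaining 15 MB)
P7 (24 MB) → memory block 4 (remaining 40 MB)
P8 (22 MB) → memory block 4 (remaining 18 MB)
P9 (22 MB) → memory block 5 (remaining 42 MB)
P10 (23 MB) → memory block 5 (remaining 19 MB)

5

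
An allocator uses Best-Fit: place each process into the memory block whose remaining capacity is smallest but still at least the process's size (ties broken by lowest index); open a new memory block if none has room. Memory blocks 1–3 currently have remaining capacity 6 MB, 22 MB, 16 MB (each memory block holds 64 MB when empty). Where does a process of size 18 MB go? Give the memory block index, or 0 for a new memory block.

Memory blocks with room: memory block 2 (22 MB).
Tightest fit is memory block 2 with 22 MB free.

2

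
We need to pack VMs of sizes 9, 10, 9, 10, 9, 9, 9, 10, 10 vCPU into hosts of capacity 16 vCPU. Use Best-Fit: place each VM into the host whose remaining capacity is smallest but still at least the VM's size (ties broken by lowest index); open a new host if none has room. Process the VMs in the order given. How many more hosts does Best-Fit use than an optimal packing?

0

Best-Fit: [9] [10] [9] [10] [9] [9] [9] [10] [10] → 9 hosts.
9 VMs exceed 8 vCPU (half the capacity), and no two of those can share a host, so at least 9 hosts are needed.
So 9 is already optimal.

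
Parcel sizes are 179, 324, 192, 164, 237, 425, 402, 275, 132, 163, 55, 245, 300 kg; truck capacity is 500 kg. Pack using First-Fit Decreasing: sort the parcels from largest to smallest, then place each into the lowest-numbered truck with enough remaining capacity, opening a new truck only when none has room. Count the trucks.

Sorted descending: 425, 402, 324, 300, 275, 245, 237, 192, 179, 164, 163, 132, 55.
truck 1: place 425 kg, 75 kg left
truck 2: place 402 kg, 98 kg left
truck 3: place 324 kg, 176 kg left
truck 4: place 300 kg, 200 kg left
truck 5: place 275 kg, 225 kg left
truck 6: place 245 kg, 255 kg left
truck 6: place 237 kg, 18 kg left
truck 4: place 192 kg, 8 kg left
truck 5: place 179 kg, 46 kg left
truck 3: place 164 kg, 12 kg left
truck 7: place 163 kg, 337 kg left
truck 7: place 132 kg, 205 kg left
truck 1: place 55 kg, 20 kg left

7 trucks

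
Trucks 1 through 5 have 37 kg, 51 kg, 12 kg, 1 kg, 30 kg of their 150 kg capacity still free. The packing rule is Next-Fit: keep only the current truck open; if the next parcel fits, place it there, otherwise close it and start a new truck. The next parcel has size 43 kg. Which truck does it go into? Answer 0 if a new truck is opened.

0

Next-Fit only looks at truck 5, which has 30 kg free.
43 kg does not fit, so a new truck is opened.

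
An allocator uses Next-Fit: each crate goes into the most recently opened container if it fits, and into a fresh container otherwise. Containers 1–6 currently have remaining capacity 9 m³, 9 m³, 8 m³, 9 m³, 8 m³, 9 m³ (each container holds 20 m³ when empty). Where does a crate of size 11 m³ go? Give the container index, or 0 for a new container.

0

Next-Fit only looks at container 6, which has 9 m³ free.
11 m³ does not fit, so a new container is opened.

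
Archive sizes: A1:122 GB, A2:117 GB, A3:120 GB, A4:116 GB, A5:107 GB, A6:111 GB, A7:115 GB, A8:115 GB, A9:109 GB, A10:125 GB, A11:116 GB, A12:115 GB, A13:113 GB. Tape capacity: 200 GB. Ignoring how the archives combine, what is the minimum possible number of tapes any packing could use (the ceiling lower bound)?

8 tapes

Total size = 122 + 117 + 120 + 116 + 107 + 111 + 115 + 115 + 109 + 125 + 116 + 115 + 113 = 1501 GB.
⌈1501 / 200⌉ = 8.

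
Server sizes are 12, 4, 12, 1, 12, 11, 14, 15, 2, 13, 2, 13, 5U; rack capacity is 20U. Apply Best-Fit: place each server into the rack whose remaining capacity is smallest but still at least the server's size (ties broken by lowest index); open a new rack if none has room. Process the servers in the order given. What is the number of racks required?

8

12U → rack 1 (remaining 8U)
4U → rack 1 (remaining 4U)
12U → rack 2 (remaining 8U)
1U → rack 1 (remaining 3U)
12U → rack 3 (remaining 8U)
11U → rack 4 (remaining 9U)
14U → rack 5 (remaining 6U)
15U → rack 6 (remaining 5U)
2U → rack 1 (remaining 1U)
13U → rack 7 (remaining 7U)
2U → rack 6 (remaining 3U)
13U → rack 8 (remaining 7U)
5U → rack 5 (remaining 1U)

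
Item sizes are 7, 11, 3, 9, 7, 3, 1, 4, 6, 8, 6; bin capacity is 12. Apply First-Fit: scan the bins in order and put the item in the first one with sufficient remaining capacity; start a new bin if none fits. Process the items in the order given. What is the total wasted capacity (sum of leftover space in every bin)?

7

bin 1: place 7, 5 left
bin 2: place 11, 1 left
bin 1: place 3, 2 left
bin 3: place 9, 3 left
bin 4: place 7, 5 left
bin 3: place 3, 0 left
bin 1: place 1, 1 left
bin 4: place 4, 1 left
bin 5: place 6, 6 left
bin 6: place 8, 4 left
bin 5: place 6, 0 left
6 bins × 12 = 72; used 65; unused 7.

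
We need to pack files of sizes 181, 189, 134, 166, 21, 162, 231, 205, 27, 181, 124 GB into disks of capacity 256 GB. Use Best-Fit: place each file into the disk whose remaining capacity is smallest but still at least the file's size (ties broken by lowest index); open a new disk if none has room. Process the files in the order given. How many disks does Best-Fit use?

Put 181 GB in disk 1; 75 GB remain.
Put 189 GB in disk 2; 67 GB remain.
Put 134 GB in disk 3; 122 GB remain.
Put 166 GB in disk 4; 90 GB remain.
Put 21 GB in disk 2; 46 GB remain.
Put 162 GB in disk 5; 94 GB remain.
Put 231 GB in disk 6; 25 GB remain.
Put 205 GB in disk 7; 51 GB remain.
Put 27 GB in disk 2; 19 GB remain.
Put 181 GB in disk 8; 75 GB remain.
Put 124 GB in disk 9; 132 GB remain.

9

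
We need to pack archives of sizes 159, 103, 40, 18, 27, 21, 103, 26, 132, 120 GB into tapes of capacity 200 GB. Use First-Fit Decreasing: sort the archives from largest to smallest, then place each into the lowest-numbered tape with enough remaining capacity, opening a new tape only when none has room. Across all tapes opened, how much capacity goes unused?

251

Sorted descending: 159, 132, 120, 103, 103, 40, 27, 26, 21, 18.
tape 1: place 159 GB, 41 GB left
tape 2: place 132 GB, 68 GB left
tape 3: place 120 GB, 80 GB left
tape 4: place 103 GB, 97 GB left
tape 5: place 103 GB, 97 GB left
tape 1: place 40 GB, 1 GB left
tape 2: place 27 GB, 41 GB left
tape 2: place 26 GB, 15 GB left
tape 3: place 21 GB, 59 GB left
tape 3: place 18 GB, 41 GB left
5 tapes × 200 GB = 1000 GB; used 749 GB; unused 251 GB.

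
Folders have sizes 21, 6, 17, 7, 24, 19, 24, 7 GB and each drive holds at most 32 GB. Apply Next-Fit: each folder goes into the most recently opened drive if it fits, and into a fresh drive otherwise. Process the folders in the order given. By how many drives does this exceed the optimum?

0

Next-Fit: [21,6] [17,7] [24] [19] [24,7] → 5 drives.
5 folders exceed 16 GB (half the capacity), and no two of those can share a drive, so at least 5 drives are needed.
So 5 is already optimal.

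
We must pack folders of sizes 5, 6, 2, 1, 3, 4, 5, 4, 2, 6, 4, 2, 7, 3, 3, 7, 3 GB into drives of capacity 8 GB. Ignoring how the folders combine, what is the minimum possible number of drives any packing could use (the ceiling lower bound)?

Total size = 5 + 6 + 2 + 1 + 3 + 4 + 5 + 4 + 2 + 6 + 4 + 2 + 7 + 3 + 3 + 7 + 3 = 67 GB.
⌈67 / 8⌉ = 9.

9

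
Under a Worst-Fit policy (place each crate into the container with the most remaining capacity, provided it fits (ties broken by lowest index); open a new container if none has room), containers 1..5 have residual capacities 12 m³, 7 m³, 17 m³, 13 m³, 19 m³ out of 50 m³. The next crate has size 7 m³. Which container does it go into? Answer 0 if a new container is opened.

Containers with room: container 1 (12 m³), container 2 (7 m³), container 3 (17 m³), container 4 (13 m³), container 5 (19 m³).
Most room is container 5 with 19 m³ free.

5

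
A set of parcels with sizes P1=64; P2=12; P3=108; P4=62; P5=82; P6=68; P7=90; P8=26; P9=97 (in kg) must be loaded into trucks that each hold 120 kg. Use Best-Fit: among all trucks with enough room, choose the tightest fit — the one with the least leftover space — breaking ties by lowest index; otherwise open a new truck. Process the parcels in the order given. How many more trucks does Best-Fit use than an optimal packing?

0

Best-Fit: [64,12] [108] [62] [82] [68] [90,26] [97] → 7 trucks.
7 parcels exceed 60 kg (half the capacity), and no two of those can share a truck, so at least 7 trucks are needed.
So 7 is already optimal.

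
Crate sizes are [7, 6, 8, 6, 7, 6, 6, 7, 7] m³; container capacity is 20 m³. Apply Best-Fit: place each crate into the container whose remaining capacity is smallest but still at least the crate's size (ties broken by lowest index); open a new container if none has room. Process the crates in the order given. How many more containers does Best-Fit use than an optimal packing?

1

Best-Fit: [7,6,6] [8,7] [6,6,7] [7] → 4 containers.
Total size 60 m³; any packing needs at least ⌈60/20⌉ = 3 containers.
An optimal packing achieves that bound: [8,6,6] [7,7,6] [7,7,6] → 3 containers.
Excess: 4 − 3 = 1.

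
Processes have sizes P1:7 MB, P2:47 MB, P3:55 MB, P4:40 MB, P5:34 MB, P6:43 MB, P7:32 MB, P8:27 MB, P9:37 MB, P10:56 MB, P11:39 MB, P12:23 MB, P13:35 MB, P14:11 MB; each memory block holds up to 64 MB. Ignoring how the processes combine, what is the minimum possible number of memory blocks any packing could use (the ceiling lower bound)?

Total size = 7 + 47 + 55 + 40 + 34 + 43 + 32 + 27 + 37 + 56 + 39 + 23 + 35 + 11 = 486 MB.
⌈486 / 64⌉ = 8.

8 memory blocks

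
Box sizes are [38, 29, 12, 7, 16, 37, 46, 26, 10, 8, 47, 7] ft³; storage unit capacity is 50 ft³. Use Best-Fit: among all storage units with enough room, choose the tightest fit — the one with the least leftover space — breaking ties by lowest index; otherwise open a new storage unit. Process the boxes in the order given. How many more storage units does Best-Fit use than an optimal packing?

0

Best-Fit: [38,12] [29,7,7] [16,26,8] [37,10] [46] [47] → 6 storage units.
Total size 283 ft³; any packing needs at least ⌈283/50⌉ = 6 storage units.
So 6 is already optimal.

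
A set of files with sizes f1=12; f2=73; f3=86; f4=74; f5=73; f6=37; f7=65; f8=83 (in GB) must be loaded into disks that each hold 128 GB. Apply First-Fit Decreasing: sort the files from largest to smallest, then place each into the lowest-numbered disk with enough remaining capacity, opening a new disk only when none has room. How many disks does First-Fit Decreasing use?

Sorted descending: 86, 83, 74, 73, 73, 65, 37, 12.
disk 1: place 86 GB, 42 GB left
disk 2: place 83 GB, 45 GB left
disk 3: place 74 GB, 54 GB left
disk 4: place 73 GB, 55 GB left
disk 5: place 73 GB, 55 GB left
disk 6: place 65 GB, 63 GB left
disk 1: place 37 GB, 5 GB left
disk 2: place 12 GB, 33 GB left
Final disks: [86,37] [83,12] [74] [73] [73] [65].

6 disks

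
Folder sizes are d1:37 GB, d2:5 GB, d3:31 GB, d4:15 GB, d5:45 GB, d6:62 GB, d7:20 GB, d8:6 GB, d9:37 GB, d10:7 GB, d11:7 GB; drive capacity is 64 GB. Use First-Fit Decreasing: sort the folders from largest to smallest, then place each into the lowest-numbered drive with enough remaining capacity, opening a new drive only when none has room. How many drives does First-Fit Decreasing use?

5

Sorted descending: 62, 45, 37, 37, 31, 20, 15, 7, 7, 6, 5.
62 GB → drive 1 (remaining 2 GB)
45 GB → drive 2 (remaining 19 GB)
37 GB → drive 3 (remaining 27 GB)
37 GB → drive 4 (remaining 27 GB)
31 GB → drive 5 (remaining 33 GB)
20 GB → drive 3 (remaining 7 GB)
15 GB → drive 2 (remaining 4 GB)
7 GB → drive 3 (remaining 0 GB)
7 GB → drive 4 (remaining 20 GB)
6 GB → drive 4 (remaining 14 GB)
5 GB → drive 4 (remaining 9 GB)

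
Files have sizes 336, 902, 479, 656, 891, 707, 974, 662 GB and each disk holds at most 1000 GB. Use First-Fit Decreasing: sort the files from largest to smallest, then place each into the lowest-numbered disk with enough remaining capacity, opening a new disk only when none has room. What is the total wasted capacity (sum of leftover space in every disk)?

1393

Sorted descending: 974, 902, 891, 707, 662, 656, 479, 336.
disk 1: place 974 GB, 26 GB left
disk 2: place 902 GB, 98 GB left
disk 3: place 891 GB, 109 GB left
disk 4: place 707 GB, 293 GB left
disk 5: place 662 GB, 338 GB left
disk 6: place 656 GB, 344 GB left
disk 7: place 479 GB, 521 GB left
disk 5: place 336 GB, 2 GB left
7 disks × 1000 GB = 7000 GB; used 5607 GB; unused 1393 GB.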